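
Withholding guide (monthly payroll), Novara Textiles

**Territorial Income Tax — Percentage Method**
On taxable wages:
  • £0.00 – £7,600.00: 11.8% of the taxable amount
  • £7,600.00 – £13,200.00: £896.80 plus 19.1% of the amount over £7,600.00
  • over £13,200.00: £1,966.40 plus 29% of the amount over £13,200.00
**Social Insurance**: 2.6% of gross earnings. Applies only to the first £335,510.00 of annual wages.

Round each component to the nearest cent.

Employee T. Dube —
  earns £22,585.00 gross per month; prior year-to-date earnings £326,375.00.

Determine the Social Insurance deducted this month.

£237.51

Social Insurance: cap £335,510.00 − YTD £326,375.00 = £9,135.00 subject; 2.6% × £9,135.00 = £237.51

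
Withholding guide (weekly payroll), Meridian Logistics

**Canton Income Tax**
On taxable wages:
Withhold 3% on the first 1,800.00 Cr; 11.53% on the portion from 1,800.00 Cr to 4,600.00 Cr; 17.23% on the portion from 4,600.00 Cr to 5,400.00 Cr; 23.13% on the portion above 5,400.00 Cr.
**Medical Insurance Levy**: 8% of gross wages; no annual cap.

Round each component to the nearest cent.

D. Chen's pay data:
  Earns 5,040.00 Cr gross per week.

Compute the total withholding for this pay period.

Canton Income Tax: taxable = 5,040.00 Cr
  376.84 Cr + 17.23% × (5,040.00 Cr − 4,600.00 Cr) = 376.84 Cr + 17.23% × 440.00 Cr = 452.65 Cr
Medical Insurance Levy: 8% × 5,040.00 Cr = 403.20 Cr
Total: 452.65 Cr + 403.20 Cr = 855.85 Cr

855.85 Cr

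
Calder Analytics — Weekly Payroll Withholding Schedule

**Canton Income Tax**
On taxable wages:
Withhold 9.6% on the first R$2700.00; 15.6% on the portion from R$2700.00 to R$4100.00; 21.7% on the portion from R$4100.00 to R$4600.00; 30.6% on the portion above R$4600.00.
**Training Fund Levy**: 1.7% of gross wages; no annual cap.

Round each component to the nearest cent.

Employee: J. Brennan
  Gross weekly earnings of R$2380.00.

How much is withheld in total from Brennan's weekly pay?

Canton Income Tax: taxable = R$2380.00
  9.6% × R$2380.00 = R$228.48
Training Fund Levy: 1.7% × R$2380.00 = R$40.46
Total: R$228.48 + R$40.46 = R$268.94

R$268.94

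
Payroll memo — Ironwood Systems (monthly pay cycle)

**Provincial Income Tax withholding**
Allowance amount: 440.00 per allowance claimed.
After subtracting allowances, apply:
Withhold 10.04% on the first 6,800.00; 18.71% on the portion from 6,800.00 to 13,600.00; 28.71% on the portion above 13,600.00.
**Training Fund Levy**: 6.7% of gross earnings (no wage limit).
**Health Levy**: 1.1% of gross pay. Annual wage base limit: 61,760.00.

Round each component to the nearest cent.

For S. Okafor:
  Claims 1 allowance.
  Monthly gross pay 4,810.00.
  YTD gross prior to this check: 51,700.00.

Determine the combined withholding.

813.93

Provincial Income Tax: taxable = 4,810.00 − 1×440.00 = 4,370.00
  10.04% × 4,370.00 = 438.75
Training Fund Levy: 6.7% × 4,810.00 = 322.27
Health Levy: 1.1% × 4,810.00 = 52.91
Total: 438.75 + 322.27 + 52.91 = 813.93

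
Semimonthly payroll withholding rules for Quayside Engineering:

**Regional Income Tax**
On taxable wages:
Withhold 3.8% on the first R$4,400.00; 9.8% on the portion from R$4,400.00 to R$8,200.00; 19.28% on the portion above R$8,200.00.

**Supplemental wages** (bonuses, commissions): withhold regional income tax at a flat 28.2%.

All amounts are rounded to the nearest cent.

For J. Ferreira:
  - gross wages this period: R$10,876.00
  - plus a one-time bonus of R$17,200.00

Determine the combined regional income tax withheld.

R$5,905.93

Regional Income Tax: taxable = R$10,876.00
  R$539.60 + 19.28% × (R$10,876.00 − R$8,200.00) = R$539.60 + 19.28% × R$2,676.00 = R$1,055.53
Supplemental (28.2% flat on bonus): 28.2% × R$17,200.00 = R$4,850.40
Total regional income tax: R$1,055.53 + R$4,850.40 = R$5,905.93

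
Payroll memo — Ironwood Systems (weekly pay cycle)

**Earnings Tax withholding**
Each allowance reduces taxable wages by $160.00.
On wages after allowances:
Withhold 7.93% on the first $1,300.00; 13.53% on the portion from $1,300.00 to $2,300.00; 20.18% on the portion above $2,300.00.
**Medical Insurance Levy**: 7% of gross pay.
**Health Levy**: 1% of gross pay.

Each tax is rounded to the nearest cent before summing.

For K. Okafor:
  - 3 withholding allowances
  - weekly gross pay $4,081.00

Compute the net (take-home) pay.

Earnings Tax: taxable = $4,081.00 − 3×$160.00 = $3,601.00
  $238.39 + 20.18% × ($3,601.00 − $2,300.00) = $238.39 + 20.18% × $1,301.00 = $500.93
Medical Insurance Levy: 7% × $4,081.00 = $285.67
Health Levy: 1% × $4,081.00 = $40.81
Total withheld: $500.93 + $285.67 + $40.81 = $827.41
Net pay: $4,081.00 − $827.41 = $3,253.59

$3,253.59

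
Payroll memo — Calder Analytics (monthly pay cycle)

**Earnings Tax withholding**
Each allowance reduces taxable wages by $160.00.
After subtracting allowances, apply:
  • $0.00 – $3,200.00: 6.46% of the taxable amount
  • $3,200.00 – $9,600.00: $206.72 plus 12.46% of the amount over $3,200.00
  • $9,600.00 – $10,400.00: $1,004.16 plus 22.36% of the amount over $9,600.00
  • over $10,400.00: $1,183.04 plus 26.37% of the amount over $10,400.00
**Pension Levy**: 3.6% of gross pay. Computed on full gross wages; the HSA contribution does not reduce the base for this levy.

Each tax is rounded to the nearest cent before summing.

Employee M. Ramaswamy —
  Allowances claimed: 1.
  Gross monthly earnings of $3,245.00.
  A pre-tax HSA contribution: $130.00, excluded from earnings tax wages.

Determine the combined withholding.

Earnings Tax: taxable = $3,245.00 − $130.00 − 1×$160.00 = $2,955.00
  6.46% × $2,955.00 = $190.89
Pension Levy: 3.6% × $3,245.00 = $116.82
Total: $190.89 + $116.82 = $307.71

$307.71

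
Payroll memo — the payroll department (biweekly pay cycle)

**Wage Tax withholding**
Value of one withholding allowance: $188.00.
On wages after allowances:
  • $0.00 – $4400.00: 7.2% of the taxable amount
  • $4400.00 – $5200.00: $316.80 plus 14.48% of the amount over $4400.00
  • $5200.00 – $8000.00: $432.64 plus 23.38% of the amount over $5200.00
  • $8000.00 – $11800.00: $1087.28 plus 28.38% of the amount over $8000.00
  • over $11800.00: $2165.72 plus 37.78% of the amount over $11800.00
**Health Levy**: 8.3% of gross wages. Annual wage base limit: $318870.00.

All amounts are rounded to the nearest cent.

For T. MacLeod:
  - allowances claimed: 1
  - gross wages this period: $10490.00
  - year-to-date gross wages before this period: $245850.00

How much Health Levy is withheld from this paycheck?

$870.67

Health Levy: 8.3% × $10490.00 = $870.67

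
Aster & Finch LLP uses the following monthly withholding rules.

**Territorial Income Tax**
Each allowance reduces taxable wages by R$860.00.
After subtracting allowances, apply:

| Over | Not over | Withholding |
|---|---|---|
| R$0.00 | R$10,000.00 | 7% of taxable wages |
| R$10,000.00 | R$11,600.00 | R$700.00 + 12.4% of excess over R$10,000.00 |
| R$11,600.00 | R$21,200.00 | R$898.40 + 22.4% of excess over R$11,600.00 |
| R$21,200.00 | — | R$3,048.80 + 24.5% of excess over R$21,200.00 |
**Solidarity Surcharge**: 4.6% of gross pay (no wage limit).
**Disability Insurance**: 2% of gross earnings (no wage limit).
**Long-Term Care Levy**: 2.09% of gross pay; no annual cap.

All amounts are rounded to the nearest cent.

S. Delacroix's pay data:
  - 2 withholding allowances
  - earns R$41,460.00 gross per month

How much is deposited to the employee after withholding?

R$30,266.03

Territorial Income Tax: taxable = R$41,460.00 − 2×R$860.00 = R$39,740.00
  R$3,048.80 + 24.5% × (R$39,740.00 − R$21,200.00) = R$3,048.80 + 24.5% × R$18,540.00 = R$7,591.10
Solidarity Surcharge: 4.6% × R$41,460.00 = R$1,907.16
Disability Insurance: 2% × R$41,460.00 = R$829.20
Long-Term Care Levy: 2.09% × R$41,460.00 = R$866.51
Total withheld: R$7,591.10 + R$1,907.16 + R$829.20 + R$866.51 = R$11,193.97
Net pay: R$41,460.00 − R$11,193.97 = R$30,266.03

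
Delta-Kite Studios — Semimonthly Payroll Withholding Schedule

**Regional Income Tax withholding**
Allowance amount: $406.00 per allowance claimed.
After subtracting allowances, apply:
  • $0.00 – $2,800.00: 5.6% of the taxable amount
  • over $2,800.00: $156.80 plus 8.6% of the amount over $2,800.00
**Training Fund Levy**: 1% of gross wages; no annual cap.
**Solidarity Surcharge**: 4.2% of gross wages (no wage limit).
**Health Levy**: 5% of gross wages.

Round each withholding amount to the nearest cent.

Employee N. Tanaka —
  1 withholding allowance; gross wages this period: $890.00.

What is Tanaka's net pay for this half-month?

$772.12

Regional Income Tax: taxable = $890.00 − 1×$406.00 = $484.00
  5.6% × $484.00 = $27.10
Training Fund Levy: 1% × $890.00 = $8.90
Solidarity Surcharge: 4.2% × $890.00 = $37.38
Health Levy: 5% × $890.00 = $44.50
Total withheld: $27.10 + $8.90 + $37.38 + $44.50 = $117.88
Net pay: $890.00 − $117.88 = $772.12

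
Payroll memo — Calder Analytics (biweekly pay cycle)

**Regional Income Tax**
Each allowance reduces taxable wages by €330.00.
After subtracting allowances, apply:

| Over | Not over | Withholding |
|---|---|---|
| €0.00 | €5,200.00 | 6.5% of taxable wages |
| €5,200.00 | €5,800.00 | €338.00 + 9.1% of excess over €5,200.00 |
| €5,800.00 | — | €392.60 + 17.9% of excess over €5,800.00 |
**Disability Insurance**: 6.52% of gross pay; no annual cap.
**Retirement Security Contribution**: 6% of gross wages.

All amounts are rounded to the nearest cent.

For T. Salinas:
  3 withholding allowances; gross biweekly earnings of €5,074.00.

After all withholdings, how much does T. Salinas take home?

€4,173.28

Regional Income Tax: taxable = €5,074.00 − 3×€330.00 = €4,084.00
  6.5% × €4,084.00 = €265.46
Disability Insurance: 6.52% × €5,074.00 = €330.82
Retirement Security Contribution: 6% × €5,074.00 = €304.44
Total withheld: €265.46 + €330.82 + €304.44 = €900.72
Net pay: €5,074.00 − €900.72 = €4,173.28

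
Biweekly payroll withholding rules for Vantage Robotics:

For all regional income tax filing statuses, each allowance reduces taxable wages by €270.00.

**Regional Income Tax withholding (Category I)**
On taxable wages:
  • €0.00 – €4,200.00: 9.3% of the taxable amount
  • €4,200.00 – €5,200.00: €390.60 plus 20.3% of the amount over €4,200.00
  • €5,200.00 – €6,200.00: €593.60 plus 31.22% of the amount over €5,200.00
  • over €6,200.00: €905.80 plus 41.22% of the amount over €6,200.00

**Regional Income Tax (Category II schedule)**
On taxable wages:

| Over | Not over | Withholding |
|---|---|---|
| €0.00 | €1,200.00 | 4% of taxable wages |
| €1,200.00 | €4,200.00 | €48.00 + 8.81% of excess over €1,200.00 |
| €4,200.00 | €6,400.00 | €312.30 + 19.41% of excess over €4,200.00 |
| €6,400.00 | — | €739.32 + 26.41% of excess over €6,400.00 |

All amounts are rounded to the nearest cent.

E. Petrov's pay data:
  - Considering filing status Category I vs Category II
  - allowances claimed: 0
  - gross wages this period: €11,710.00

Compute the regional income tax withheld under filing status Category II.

Regional Income Tax (Category II): taxable = €11,710.00
  €739.32 + 26.41% × (€11,710.00 − €6,400.00) = €739.32 + 26.41% × €5,310.00 = €2,141.69

€2,141.69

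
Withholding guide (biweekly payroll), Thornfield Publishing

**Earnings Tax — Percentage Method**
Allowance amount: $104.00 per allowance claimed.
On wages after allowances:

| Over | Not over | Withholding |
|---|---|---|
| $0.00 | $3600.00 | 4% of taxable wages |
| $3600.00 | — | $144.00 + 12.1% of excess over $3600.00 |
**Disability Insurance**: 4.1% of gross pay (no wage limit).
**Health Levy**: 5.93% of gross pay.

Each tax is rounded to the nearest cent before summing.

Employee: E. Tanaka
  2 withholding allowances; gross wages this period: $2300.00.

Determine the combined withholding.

$314.37

Earnings Tax: taxable = $2300.00 − 2×$104.00 = $2092.00
  4% × $2092.00 = $83.68
Disability Insurance: 4.1% × $2300.00 = $94.30
Health Levy: 5.93% × $2300.00 = $136.39
Total: $83.68 + $94.30 + $136.39 = $314.37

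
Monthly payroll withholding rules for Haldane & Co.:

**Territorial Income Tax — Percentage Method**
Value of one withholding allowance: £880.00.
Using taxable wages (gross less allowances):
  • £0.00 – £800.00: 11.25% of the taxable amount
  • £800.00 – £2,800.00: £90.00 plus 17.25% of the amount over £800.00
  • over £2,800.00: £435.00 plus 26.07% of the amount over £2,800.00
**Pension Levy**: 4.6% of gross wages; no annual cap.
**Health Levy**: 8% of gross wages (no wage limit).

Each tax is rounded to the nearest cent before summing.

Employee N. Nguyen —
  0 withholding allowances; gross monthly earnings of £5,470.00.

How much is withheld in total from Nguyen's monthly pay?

£1,820.29

Territorial Income Tax: taxable = £5,470.00
  £435.00 + 26.07% × (£5,470.00 − £2,800.00) = £435.00 + 26.07% × £2,670.00 = £1,131.07
Pension Levy: 4.6% × £5,470.00 = £251.62
Health Levy: 8% × £5,470.00 = £437.60
Total: £1,131.07 + £251.62 + £437.60 = £1,820.29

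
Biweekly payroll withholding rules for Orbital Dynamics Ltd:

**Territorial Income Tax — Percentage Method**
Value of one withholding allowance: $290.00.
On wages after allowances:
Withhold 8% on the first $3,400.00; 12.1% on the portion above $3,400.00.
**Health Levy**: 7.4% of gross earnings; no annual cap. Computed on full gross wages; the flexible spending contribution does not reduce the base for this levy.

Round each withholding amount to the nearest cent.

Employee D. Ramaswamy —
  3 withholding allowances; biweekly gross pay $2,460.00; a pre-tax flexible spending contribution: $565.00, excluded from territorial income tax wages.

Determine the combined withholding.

$264.04

Territorial Income Tax: taxable = $2,460.00 − $565.00 − 3×$290.00 = $1,025.00
  8% × $1,025.00 = $82.00
Health Levy: 7.4% × $2,460.00 = $182.04
Total: $82.00 + $182.04 = $264.04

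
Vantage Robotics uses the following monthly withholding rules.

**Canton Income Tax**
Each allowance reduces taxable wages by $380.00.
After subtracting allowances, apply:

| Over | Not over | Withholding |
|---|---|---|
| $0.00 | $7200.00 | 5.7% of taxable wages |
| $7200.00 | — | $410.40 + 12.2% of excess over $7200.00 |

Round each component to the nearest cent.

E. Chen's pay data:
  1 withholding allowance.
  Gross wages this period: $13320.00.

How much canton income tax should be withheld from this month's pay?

Canton Income Tax: taxable = $13320.00 − 1×$380.00 = $12940.00
  $410.40 + 12.2% × ($12940.00 − $7200.00) = $410.40 + 12.2% × $5740.00 = $1110.68

$1110.68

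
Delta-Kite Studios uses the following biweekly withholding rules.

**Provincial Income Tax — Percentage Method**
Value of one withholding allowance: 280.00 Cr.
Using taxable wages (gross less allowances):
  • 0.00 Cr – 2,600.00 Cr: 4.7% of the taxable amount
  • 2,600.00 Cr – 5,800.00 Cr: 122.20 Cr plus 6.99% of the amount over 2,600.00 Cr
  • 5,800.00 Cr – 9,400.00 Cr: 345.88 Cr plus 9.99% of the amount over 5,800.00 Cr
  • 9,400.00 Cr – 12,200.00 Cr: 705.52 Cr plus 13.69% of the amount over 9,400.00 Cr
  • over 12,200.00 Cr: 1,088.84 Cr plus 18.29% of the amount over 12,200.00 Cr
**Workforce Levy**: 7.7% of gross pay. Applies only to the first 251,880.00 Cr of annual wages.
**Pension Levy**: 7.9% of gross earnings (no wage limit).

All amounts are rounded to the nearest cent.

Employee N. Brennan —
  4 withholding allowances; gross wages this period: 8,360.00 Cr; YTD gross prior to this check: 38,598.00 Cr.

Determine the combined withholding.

Provincial Income Tax: taxable = 8,360.00 Cr − 4×280.00 Cr = 7,240.00 Cr
  345.88 Cr + 9.99% × (7,240.00 Cr − 5,800.00 Cr) = 345.88 Cr + 9.99% × 1,440.00 Cr = 489.74 Cr
Workforce Levy: 7.7% × 8,360.00 Cr = 643.72 Cr
Pension Levy: 7.9% × 8,360.00 Cr = 660.44 Cr
Total: 489.74 Cr + 643.72 Cr + 660.44 Cr = 1,793.90 Cr

1,793.90 Cr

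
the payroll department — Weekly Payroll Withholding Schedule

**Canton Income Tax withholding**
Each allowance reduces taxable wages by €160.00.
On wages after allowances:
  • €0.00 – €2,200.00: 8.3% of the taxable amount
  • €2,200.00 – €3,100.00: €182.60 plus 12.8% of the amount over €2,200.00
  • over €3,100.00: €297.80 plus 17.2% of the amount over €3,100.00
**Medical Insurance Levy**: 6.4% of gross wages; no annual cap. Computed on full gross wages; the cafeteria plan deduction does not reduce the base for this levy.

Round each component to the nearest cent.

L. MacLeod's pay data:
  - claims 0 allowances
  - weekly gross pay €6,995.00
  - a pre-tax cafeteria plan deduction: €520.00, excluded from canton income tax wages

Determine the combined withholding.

€1,325.98

Canton Income Tax: taxable = €6,995.00 − €520.00 = €6,475.00
  €297.80 + 17.2% × (€6,475.00 − €3,100.00) = €297.80 + 17.2% × €3,375.00 = €878.30
Medical Insurance Levy: 6.4% × €6,995.00 = €447.68
Total: €878.30 + €447.68 = €1,325.98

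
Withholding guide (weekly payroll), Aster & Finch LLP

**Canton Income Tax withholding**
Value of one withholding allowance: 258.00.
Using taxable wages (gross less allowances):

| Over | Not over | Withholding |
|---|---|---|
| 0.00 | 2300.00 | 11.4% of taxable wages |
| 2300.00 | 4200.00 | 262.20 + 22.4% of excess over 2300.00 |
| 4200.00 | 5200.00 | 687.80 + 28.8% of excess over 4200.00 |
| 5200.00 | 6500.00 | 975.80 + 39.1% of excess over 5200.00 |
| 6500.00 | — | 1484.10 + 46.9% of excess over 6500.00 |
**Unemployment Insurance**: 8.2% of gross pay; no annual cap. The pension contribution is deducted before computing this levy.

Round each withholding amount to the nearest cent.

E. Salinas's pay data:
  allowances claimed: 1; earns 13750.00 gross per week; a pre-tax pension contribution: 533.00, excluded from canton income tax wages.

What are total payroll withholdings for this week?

5597.16

Canton Income Tax: taxable = 13750.00 − 533.00 − 1×258.00 = 12959.00
  1484.10 + 46.9% × (12959.00 − 6500.00) = 1484.10 + 46.9% × 6459.00 = 4513.37
Unemployment Insurance: 8.2% × 13217.00 = 1083.79
Total: 4513.37 + 1083.79 = 5597.16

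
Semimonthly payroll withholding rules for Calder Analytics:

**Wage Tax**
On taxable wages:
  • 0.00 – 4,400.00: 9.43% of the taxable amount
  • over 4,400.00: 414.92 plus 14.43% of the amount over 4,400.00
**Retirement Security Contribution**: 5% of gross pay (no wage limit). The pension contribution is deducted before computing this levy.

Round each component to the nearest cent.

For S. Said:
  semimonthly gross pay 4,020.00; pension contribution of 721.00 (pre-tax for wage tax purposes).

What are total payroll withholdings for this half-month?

Wage Tax: taxable = 4,020.00 − 721.00 = 3,299.00
  9.43% × 3,299.00 = 311.10
Retirement Security Contribution: 5% × 3,299.00 = 164.95
Total: 311.10 + 164.95 = 476.05

476.05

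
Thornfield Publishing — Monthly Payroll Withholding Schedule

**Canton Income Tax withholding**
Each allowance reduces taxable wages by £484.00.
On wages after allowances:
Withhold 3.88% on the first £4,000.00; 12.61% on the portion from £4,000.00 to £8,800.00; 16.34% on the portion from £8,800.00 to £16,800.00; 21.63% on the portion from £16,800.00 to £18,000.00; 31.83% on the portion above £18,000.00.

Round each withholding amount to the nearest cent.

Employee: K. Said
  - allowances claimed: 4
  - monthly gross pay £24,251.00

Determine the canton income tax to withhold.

Canton Income Tax: taxable = £24,251.00 − 4×£484.00 = £22,315.00
  £2,327.24 + 31.83% × (£22,315.00 − £18,000.00) = £2,327.24 + 31.83% × £4,315.00 = £3,700.70

£3,700.70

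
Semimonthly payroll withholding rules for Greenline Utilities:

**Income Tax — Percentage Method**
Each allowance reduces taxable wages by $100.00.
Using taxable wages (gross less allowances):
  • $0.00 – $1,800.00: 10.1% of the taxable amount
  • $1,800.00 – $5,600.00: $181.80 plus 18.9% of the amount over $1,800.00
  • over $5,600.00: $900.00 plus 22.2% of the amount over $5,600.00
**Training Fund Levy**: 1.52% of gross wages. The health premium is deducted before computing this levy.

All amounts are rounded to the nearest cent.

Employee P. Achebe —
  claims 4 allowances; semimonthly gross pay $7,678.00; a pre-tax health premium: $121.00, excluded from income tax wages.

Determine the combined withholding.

Income Tax: taxable = $7,678.00 − $121.00 − 4×$100.00 = $7,157.00
  $900.00 + 22.2% × ($7,157.00 − $5,600.00) = $900.00 + 22.2% × $1,557.00 = $1,245.65
Training Fund Levy: 1.52% × $7,557.00 = $114.87
Total: $1,245.65 + $114.87 = $1,360.52

$1,360.52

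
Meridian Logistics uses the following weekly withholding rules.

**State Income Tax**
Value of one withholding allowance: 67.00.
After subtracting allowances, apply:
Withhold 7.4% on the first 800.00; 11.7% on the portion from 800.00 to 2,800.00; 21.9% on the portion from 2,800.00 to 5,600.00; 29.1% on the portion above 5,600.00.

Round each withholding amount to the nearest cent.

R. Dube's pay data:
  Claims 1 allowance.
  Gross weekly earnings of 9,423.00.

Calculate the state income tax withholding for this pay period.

1,999.40

State Income Tax: taxable = 9,423.00 − 1×67.00 = 9,356.00
  906.40 + 29.1% × (9,356.00 − 5,600.00) = 906.40 + 29.1% × 3,756.00 = 1,999.40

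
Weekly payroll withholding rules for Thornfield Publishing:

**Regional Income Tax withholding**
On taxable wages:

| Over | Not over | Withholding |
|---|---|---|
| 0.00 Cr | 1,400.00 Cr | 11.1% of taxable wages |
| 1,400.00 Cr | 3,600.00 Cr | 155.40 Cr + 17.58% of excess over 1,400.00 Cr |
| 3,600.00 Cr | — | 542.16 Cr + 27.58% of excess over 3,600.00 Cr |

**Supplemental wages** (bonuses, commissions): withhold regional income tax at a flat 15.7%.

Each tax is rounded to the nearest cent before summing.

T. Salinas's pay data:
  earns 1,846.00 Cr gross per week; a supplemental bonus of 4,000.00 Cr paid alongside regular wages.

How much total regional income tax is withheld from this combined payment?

Regional Income Tax: taxable = 1,846.00 Cr
  155.40 Cr + 17.58% × (1,846.00 Cr − 1,400.00 Cr) = 155.40 Cr + 17.58% × 446.00 Cr = 233.81 Cr
Supplemental (15.7% flat on bonus): 15.7% × 4,000.00 Cr = 628.00 Cr
Total regional income tax: 233.81 Cr + 628.00 Cr = 861.81 Cr

861.81 Cr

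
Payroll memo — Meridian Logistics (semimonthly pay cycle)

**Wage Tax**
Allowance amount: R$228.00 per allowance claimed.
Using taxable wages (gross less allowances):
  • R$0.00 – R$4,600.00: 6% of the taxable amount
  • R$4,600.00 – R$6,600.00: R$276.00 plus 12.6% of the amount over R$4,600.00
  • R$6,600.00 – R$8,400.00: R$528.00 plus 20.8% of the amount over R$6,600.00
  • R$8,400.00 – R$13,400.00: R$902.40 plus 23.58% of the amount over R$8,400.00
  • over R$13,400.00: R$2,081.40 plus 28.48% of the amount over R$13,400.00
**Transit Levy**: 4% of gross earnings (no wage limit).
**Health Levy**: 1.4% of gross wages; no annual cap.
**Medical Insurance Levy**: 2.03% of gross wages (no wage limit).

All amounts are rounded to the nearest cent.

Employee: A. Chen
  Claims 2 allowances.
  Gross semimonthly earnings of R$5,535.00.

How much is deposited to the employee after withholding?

R$4,787.40

Wage Tax: taxable = R$5,535.00 − 2×R$228.00 = R$5,079.00
  R$276.00 + 12.6% × (R$5,079.00 − R$4,600.00) = R$276.00 + 12.6% × R$479.00 = R$336.35
Transit Levy: 4% × R$5,535.00 = R$221.40
Health Levy: 1.4% × R$5,535.00 = R$77.49
Medical Insurance Levy: 2.03% × R$5,535.00 = R$112.36
Total withheld: R$336.35 + R$221.40 + R$77.49 + R$112.36 = R$747.60
Net pay: R$5,535.00 − R$747.60 = R$4,787.40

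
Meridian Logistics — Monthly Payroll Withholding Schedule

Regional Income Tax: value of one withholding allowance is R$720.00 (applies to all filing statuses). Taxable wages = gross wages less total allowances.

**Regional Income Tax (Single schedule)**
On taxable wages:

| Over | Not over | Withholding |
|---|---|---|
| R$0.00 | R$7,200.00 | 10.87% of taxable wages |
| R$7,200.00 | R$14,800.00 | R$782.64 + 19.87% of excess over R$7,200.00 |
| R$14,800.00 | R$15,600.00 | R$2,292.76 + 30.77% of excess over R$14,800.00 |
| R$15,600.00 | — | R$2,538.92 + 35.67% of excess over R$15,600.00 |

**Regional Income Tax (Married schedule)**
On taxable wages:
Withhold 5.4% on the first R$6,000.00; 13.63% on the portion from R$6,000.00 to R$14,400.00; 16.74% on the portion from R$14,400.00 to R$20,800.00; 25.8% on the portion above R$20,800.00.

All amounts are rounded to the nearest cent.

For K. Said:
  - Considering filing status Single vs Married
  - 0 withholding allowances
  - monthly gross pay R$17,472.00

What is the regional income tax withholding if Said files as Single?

R$3,206.66

Regional Income Tax (Single): taxable = R$17,472.00
  R$2,538.92 + 35.67% × (R$17,472.00 − R$15,600.00) = R$2,538.92 + 35.67% × R$1,872.00 = R$3,206.66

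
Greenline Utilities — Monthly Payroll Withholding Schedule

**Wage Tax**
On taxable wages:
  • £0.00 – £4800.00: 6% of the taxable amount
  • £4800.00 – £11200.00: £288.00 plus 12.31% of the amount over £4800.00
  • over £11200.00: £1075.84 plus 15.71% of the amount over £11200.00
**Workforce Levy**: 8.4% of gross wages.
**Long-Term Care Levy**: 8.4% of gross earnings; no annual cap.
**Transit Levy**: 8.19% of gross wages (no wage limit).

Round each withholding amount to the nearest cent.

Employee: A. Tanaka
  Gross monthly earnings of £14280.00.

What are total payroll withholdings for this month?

Wage Tax: taxable = £14280.00
  £1075.84 + 15.71% × (£14280.00 − £11200.00) = £1075.84 + 15.71% × £3080.00 = £1559.71
Workforce Levy: 8.4% × £14280.00 = £1199.52
Long-Term Care Levy: 8.4% × £14280.00 = £1199.52
Transit Levy: 8.19% × £14280.00 = £1169.53
Total: £1559.71 + £1199.52 + £1199.52 + £1169.53 = £5128.28

£5128.28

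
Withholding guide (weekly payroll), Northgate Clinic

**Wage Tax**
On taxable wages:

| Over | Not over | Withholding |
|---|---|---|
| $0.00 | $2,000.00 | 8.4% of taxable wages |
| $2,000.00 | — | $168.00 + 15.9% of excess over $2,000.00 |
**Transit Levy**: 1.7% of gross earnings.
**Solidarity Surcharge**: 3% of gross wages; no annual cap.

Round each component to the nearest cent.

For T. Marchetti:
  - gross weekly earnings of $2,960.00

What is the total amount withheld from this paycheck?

Wage Tax: taxable = $2,960.00
  $168.00 + 15.9% × ($2,960.00 − $2,000.00) = $168.00 + 15.9% × $960.00 = $320.64
Transit Levy: 1.7% × $2,960.00 = $50.32
Solidarity Surcharge: 3% × $2,960.00 = $88.80
Total: $320.64 + $50.32 + $88.80 = $459.76

$459.76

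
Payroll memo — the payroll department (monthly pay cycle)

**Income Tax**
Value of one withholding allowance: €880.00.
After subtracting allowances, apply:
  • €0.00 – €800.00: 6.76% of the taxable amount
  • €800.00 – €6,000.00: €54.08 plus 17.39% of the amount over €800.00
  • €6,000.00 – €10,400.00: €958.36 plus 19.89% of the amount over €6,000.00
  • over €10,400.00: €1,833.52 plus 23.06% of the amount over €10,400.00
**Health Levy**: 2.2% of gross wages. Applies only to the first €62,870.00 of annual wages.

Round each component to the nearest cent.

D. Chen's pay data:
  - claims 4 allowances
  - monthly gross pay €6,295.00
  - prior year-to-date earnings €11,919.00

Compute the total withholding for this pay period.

€536.02

Income Tax: taxable = €6,295.00 − 4×€880.00 = €2,775.00
  €54.08 + 17.39% × (€2,775.00 − €800.00) = €54.08 + 17.39% × €1,975.00 = €397.53
Health Levy: 2.2% × €6,295.00 = €138.49
Total: €397.53 + €138.49 = €536.02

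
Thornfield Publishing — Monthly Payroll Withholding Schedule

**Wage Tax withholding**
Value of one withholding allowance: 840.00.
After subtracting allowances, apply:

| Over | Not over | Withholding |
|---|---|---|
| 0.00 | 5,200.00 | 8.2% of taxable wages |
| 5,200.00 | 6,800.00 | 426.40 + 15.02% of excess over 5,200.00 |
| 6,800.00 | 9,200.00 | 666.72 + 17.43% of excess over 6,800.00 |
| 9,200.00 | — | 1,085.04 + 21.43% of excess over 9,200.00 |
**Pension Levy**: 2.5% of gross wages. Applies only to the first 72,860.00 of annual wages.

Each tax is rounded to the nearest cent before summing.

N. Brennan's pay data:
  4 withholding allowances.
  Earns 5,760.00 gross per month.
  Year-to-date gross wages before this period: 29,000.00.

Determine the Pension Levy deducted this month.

144.00

Pension Levy: 2.5% × 5,760.00 = 144.00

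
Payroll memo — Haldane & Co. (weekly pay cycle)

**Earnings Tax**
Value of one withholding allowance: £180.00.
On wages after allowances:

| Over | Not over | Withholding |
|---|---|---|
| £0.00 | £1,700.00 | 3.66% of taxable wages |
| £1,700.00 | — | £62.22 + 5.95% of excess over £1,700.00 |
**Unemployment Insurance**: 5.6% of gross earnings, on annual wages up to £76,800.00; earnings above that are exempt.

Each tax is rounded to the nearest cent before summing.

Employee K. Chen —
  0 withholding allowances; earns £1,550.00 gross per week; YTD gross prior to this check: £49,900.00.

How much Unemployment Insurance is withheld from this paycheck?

£86.80

Unemployment Insurance: 5.6% × £1,550.00 = £86.80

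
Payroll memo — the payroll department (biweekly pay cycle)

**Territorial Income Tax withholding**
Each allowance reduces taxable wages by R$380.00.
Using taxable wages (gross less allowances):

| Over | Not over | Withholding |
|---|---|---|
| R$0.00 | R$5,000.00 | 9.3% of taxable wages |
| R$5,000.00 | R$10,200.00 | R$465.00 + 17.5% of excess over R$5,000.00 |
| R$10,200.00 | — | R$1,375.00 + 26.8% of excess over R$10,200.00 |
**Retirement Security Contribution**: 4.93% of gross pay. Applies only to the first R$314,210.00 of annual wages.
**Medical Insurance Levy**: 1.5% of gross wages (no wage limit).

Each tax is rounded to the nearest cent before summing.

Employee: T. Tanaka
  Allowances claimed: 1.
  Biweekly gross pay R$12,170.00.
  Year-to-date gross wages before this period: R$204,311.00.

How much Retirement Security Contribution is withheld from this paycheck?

Retirement Security Contribution: 4.93% × R$12,170.00 = R$599.98

R$599.98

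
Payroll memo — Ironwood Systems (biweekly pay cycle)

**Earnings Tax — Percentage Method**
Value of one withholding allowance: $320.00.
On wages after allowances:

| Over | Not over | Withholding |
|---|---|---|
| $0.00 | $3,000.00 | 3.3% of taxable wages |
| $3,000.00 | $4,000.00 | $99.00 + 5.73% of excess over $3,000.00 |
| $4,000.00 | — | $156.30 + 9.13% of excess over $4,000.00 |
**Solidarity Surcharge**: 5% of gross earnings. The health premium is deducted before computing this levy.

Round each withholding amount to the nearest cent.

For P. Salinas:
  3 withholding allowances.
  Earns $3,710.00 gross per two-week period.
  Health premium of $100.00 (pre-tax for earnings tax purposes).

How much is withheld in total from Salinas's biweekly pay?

$267.95

Earnings Tax: taxable = $3,710.00 − $100.00 − 3×$320.00 = $2,650.00
  3.3% × $2,650.00 = $87.45
Solidarity Surcharge: 5% × $3,610.00 = $180.50
Total: $87.45 + $180.50 = $267.95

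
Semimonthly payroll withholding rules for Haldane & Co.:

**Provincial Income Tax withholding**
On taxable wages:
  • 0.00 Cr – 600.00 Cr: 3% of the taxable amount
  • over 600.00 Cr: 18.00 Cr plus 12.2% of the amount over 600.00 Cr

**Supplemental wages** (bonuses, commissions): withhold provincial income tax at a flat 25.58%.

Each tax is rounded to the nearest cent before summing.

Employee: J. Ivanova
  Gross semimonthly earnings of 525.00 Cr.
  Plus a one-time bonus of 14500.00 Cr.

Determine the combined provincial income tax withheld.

Provincial Income Tax: taxable = 525.00 Cr
  3% × 525.00 Cr = 15.75 Cr
Supplemental (25.58% flat on bonus): 25.58% × 14500.00 Cr = 3709.10 Cr
Total provincial income tax: 15.75 Cr + 3709.10 Cr = 3724.85 Cr

3724.85 Cr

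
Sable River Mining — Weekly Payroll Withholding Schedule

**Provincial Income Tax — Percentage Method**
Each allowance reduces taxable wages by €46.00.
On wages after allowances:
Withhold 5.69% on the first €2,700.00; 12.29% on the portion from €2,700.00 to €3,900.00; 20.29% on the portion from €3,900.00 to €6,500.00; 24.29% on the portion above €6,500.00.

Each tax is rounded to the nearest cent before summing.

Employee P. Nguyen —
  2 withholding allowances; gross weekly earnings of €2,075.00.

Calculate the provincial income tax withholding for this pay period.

Provincial Income Tax: taxable = €2,075.00 − 2×€46.00 = €1,983.00
  5.69% × €1,983.00 = €112.83

€112.83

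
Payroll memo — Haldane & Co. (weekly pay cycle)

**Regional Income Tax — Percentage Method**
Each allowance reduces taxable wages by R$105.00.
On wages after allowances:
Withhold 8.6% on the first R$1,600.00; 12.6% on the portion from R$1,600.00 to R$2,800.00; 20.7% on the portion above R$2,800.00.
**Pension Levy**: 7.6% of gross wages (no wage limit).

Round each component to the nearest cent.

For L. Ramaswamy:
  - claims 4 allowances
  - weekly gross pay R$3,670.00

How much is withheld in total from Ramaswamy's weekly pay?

Regional Income Tax: taxable = R$3,670.00 − 4×R$105.00 = R$3,250.00
  R$288.80 + 20.7% × (R$3,250.00 − R$2,800.00) = R$288.80 + 20.7% × R$450.00 = R$381.95
Pension Levy: 7.6% × R$3,670.00 = R$278.92
Total: R$381.95 + R$278.92 = R$660.87

R$660.87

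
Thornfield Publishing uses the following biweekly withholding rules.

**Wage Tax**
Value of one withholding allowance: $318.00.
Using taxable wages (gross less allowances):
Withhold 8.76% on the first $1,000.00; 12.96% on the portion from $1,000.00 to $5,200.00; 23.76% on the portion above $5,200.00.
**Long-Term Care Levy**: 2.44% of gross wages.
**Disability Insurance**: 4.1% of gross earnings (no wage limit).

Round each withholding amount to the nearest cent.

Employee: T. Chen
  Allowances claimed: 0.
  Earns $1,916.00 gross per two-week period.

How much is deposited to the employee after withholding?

$1,584.38

Wage Tax: taxable = $1,916.00
  $87.60 + 12.96% × ($1,916.00 − $1,000.00) = $87.60 + 12.96% × $916.00 = $206.31
Long-Term Care Levy: 2.44% × $1,916.00 = $46.75
Disability Insurance: 4.1% × $1,916.00 = $78.56
Total withheld: $206.31 + $46.75 + $78.56 = $331.62
Net pay: $1,916.00 − $331.62 = $1,584.38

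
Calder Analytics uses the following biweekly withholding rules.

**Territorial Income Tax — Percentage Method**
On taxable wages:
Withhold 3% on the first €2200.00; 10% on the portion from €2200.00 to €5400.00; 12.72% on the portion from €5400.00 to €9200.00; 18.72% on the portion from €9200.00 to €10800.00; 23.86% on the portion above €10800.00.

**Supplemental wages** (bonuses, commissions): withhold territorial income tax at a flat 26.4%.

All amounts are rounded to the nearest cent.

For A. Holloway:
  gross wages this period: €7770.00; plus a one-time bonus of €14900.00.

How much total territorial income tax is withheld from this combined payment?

Territorial Income Tax: taxable = €7770.00
  €386.00 + 12.72% × (€7770.00 − €5400.00) = €386.00 + 12.72% × €2370.00 = €687.46
Supplemental (26.4% flat on bonus): 26.4% × €14900.00 = €3933.60
Total territorial income tax: €687.46 + €3933.60 = €4621.06

€4621.06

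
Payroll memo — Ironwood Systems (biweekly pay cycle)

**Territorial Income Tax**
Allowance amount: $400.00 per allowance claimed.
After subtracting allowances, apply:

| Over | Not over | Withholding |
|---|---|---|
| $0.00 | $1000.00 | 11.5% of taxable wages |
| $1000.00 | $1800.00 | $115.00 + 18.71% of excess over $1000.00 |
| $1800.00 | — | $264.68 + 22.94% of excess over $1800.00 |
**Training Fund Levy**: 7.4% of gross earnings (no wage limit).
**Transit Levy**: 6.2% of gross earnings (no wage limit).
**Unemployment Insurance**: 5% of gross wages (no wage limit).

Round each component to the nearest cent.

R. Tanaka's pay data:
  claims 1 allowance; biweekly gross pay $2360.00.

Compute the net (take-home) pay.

$1619.66

Territorial Income Tax: taxable = $2360.00 − 1×$400.00 = $1960.00
  $264.68 + 22.94% × ($1960.00 − $1800.00) = $264.68 + 22.94% × $160.00 = $301.38
Training Fund Levy: 7.4% × $2360.00 = $174.64
Transit Levy: 6.2% × $2360.00 = $146.32
Unemployment Insurance: 5% × $2360.00 = $118.00
Total withheld: $301.38 + $174.64 + $146.32 + $118.00 = $740.34
Net pay: $2360.00 − $740.34 = $1619.66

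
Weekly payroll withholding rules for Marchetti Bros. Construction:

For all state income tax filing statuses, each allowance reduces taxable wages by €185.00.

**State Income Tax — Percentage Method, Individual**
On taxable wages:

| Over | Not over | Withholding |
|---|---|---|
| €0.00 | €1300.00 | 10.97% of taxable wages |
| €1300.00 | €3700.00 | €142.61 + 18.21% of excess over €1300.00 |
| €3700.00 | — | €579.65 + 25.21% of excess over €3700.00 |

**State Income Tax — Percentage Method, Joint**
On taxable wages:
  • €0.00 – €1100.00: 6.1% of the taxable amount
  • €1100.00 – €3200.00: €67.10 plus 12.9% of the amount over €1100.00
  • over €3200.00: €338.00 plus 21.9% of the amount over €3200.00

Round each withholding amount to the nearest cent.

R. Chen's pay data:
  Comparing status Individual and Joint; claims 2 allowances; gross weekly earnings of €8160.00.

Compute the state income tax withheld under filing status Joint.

€1343.21

State Income Tax (Joint): taxable = €8160.00 − 2×€185.00 = €7790.00
  €338.00 + 21.9% × (€7790.00 − €3200.00) = €338.00 + 21.9% × €4590.00 = €1343.21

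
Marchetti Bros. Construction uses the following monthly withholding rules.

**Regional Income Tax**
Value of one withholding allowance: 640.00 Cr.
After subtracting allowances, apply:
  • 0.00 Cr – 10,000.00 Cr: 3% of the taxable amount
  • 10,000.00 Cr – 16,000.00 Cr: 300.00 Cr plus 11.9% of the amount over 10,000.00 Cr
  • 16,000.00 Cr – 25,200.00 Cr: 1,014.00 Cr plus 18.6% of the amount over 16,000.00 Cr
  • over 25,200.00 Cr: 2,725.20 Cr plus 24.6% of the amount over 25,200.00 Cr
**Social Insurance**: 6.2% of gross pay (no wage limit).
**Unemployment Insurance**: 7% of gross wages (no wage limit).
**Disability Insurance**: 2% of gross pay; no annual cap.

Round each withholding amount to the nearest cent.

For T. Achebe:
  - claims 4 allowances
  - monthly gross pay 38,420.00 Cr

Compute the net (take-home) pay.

Regional Income Tax: taxable = 38,420.00 Cr − 4×640.00 Cr = 35,860.00 Cr
  2,725.20 Cr + 24.6% × (35,860.00 Cr − 25,200.00 Cr) = 2,725.20 Cr + 24.6% × 10,660.00 Cr = 5,347.56 Cr
Social Insurance: 6.2% × 38,420.00 Cr = 2,382.04 Cr
Unemployment Insurance: 7% × 38,420.00 Cr = 2,689.40 Cr
Disability Insurance: 2% × 38,420.00 Cr = 768.40 Cr
Total withheld: 5,347.56 Cr + 2,382.04 Cr + 2,689.40 Cr + 768.40 Cr = 11,187.40 Cr
Net pay: 38,420.00 Cr − 11,187.40 Cr = 27,232.60 Cr

27,232.60 Cr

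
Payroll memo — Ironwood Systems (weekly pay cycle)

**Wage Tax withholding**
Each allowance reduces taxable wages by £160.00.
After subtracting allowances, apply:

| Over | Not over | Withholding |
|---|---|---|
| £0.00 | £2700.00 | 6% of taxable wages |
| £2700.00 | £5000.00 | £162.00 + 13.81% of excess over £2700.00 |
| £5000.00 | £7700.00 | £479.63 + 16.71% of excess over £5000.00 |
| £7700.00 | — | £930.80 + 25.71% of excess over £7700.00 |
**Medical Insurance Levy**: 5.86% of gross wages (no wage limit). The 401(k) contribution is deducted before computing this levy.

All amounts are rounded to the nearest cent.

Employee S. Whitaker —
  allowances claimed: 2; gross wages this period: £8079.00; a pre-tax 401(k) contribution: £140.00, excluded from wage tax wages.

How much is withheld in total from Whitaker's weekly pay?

Wage Tax: taxable = £8079.00 − £140.00 − 2×£160.00 = £7619.00
  £479.63 + 16.71% × (£7619.00 − £5000.00) = £479.63 + 16.71% × £2619.00 = £917.26
Medical Insurance Levy: 5.86% × £7939.00 = £465.23
Total: £917.26 + £465.23 = £1382.49

£1382.49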